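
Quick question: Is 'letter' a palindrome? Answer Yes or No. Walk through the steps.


Forward: 'letter'
Reversed: 'rettel'
They differ.

No


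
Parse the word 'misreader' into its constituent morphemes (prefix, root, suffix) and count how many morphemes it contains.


Step 1: Identify prefix: 'mis' (meaning: wrongly)
Step 2: Identify root: 'read'
Step 3: Identify suffix(es): 'er'
Decomposition: mis- (prefix: wrongly) + read (root) + -er (suffix: one who)
Total morphemes: 3

3 morphemes (mis- (prefix: wrongly) + read (root) + -er (suffix: one who))


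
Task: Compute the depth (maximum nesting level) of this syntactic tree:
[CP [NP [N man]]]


Count bracket nesting levels:
'[' at pos 0: depth = 1
'[' at pos 4: depth = 2
'[' at pos 8: depth = 3
Maximum depth reached: 3

3


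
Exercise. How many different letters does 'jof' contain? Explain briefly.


Unique letters in 'jof': {f, j, o} = 3 distinct letters.

3


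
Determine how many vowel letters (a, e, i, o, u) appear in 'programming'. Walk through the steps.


Vowels in 'programming': o, a, i = 3 vowels.

3


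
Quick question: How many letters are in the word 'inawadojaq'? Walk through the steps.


Spell out 'inawadojaq' and number each letter: i(1), n(2), a(3), w(4), a(5), d(6), o(7), j(8), a(9), q(10). Total: 10 letters.

10


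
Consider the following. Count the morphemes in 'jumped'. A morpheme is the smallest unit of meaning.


Decomposition: jump (root) + -ed (suffix) = 2 morpheme(s)

2 morphemes


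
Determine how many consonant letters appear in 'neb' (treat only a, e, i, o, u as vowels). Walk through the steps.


Consonants in 'neb': n, b = 2 consonants.

2


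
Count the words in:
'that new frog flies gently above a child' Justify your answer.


Split into words: that | new | frog | flies | gently | above | a | child = 8 words.

8


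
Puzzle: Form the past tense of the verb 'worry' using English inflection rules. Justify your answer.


Apply rule: Change -y to -ied. 'worry' becomes 'worried'.

worried


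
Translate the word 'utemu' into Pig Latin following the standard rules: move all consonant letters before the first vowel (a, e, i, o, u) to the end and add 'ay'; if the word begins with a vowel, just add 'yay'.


'utemu' starts with a vowel, so add 'yay': 'utemuyay'.

utemuyay


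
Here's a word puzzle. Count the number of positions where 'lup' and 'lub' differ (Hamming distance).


Alignment:
Position 1: 'l' vs 'l' = match
Position 2: 'u' vs 'u' = match
Position 3: 'p' vs 'b' = DIFFER
Total differences: 1

1


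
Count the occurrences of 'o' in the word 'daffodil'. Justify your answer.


Letter 'o' in 'daffodil': found at position(s) 5 = 1 occurrence(s).

1


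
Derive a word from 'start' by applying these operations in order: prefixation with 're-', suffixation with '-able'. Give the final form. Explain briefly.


Step 1: Add prefix 're-' to 'start' = 'restart'
Step 2: Add suffix '-able' to 'restart' = 'restartable'

restartable


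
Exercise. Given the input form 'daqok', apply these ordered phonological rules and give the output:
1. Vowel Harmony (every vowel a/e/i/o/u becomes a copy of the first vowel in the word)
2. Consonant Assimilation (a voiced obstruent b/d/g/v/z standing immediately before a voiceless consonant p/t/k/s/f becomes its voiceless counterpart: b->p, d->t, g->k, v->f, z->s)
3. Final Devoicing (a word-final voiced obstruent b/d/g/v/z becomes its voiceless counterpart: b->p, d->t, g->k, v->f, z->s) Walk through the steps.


Starting form: 'daqok'
Rule 1: Vowel Harmony: all vowels become 'a' (matching first vowel). 'daqok' -> 'daqak'
Rule 2: Consonant Assimilation: no voiced obstruent (b/d/g/v/z) stands immediately before a voiceless consonant (p/t/k/s/f). No change.
Rule 3: Final Devoicing: final consonant 'k' is not one of the voiced obstruents b/d/g/v/z. No change.
Final form: 'daqak'

daqak


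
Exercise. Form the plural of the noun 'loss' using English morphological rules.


Apply rule: Add -es (sibilant/fricative ending). 'loss' becomes 'losses'.

losses


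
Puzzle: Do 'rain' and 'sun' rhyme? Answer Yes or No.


Rime (stressed vowel + following sounds) of 'rain': -ain = /eɪn/
Rime of 'sun': -un = /ʌn/
/eɪn/ and /ʌn/ are different ending sounds, so the words do not rhyme.

No


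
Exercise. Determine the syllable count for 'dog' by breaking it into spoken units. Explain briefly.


Break 'dog' into syllables: dog -> dog = 1 syllable

1 syllable


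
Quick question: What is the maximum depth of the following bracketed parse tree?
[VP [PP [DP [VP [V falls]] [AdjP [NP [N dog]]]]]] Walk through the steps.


Count bracket nesting levels:
'[' at pos 0: depth = 1
'[' at pos 4: depth = 2
'[' at pos 8: depth = 3
'[' at pos 12: depth = 4
'[' at pos 16: depth = 5
'[' at pos 27: depth = 4
'[' at pos 33: depth = 5
'[' at pos 37: depth = 6
Maximum depth reached: 6

6


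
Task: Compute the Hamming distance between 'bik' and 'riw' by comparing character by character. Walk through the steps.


Alignment:
Position 1: 'b' vs 'r' = DIFFER
Position 2: 'i' vs 'i' = match
Position 3: 'k' vs 'w' = DIFFER
Total differences: 2

2


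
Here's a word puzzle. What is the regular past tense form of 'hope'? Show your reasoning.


Apply rule: Add -d (word ends in -e). 'hope' becomes 'hoped'.

hoped


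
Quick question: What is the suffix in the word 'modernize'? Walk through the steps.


The word 'modernize' = 'modern' (root) + '-ize' (suffix). The suffix is '-ize'.

ize


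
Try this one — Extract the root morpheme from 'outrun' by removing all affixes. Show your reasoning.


Remove prefix 'out' from 'outrun' to get root 'run'.

run


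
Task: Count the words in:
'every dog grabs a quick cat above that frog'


Split into words: every | dog | grabs | a | quick | cat | above | that | frog = 9 words.

9


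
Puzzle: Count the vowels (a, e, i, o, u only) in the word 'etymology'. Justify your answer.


Vowels in 'etymology': e, o, o = 3 vowels.

3


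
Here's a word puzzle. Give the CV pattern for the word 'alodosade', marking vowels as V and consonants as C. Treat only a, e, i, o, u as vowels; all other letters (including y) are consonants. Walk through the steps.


Letter mapping: a = V, l = C, o = V, d = C, o = V, s = C, a = V, d = C, e = V.

VCVCVCVCV


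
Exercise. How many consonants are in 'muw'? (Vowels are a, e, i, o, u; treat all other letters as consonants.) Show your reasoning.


Consonants in 'muw': m, w = 2 consonants.

2


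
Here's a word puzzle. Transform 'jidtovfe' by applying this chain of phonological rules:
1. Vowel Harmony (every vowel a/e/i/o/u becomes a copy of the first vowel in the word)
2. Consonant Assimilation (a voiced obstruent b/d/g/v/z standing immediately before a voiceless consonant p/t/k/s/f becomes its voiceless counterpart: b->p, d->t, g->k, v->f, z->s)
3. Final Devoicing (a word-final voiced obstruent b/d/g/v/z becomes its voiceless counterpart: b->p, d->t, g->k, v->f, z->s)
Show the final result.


Starting form: 'jidtovfe'
Rule 1: Vowel Harmony: all vowels become 'i' (matching first vowel). 'jidtovfe' -> 'jidtivfi'
Rule 2: Consonant Assimilation: voiced obstruent before voiceless consonant becomes voiceless ('dt' -> 'tt', 'vf' -> 'ff'). 'jidtivfi' -> 'jittiffi'
Rule 3: Final Devoicing: the word ends in the vowel 'i', not a consonant. No change.
Final form: 'jittiffi'

jittiffi


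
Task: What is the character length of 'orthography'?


Spell out 'orthography' and number each letter: o(1), r(2), t(3), h(4), o(5), g(6), r(7), a(8), p(9), h(10), y(11). Total: 11 letters.

11


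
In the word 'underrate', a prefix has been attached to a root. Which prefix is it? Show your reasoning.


The word 'underrate' = 'under' (prefix) + 'rate' (root). The prefix is 'under'.

under


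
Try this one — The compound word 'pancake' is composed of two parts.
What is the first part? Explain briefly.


Split 'pancake' into 'pan' + 'cake'. The first part is 'pan'.

pan


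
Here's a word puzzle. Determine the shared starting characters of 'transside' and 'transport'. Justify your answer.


Compare from the start: 5 characters match: 'trans'. Mismatch at position 6: 's' vs 'p'.

trans


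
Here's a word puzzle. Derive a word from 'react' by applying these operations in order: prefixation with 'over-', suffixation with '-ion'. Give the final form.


Step 1: Add prefix 'over-' to 'react' = 'overreact'
Step 2: Add suffix '-ion' to 'overreact' = 'overreaction'

overreaction


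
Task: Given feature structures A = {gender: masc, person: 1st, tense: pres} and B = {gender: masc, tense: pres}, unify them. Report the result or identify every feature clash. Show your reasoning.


Compare features:
gender: A=masc vs B=masc -> unified: masc
person: A=1st vs B=_ -> unified: 1st
tense: A=pres vs B=pres -> unified: pres
No clashes found.

Unified: {gender: masc, person: 1st, tense: pres}


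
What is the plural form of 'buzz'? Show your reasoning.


Apply rule: Add -es (sibilant/fricative ending). 'buzz' becomes 'buzzes'.

buzzes


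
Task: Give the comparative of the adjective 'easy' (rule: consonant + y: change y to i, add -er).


Apply comparative formation (consonant + y: change y to i, add -er): 'easy' -> 'easier'.

easier


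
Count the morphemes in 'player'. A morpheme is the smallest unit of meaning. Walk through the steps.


Decomposition: play (root) + -er (suffix) = 2 morpheme(s)

2 morphemes


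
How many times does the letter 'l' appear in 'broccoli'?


Letter 'l' in 'broccoli': found at position(s) 7 = 1 occurrence(s).

1


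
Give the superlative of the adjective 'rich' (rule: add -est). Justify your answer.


Apply superlative formation (add -est): 'rich' -> 'richest'.

richest


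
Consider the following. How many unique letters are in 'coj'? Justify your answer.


Unique letters in 'coj': {c, j, o} = 3 distinct letters.

3


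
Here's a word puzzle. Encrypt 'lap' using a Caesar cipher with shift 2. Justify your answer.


Shift each letter by 2: l -> n, a -> c, p -> r. Result: 'ncr'.

ncr


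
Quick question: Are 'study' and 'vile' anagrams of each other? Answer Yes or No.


Sorted letters of 'study': 'dstuy'
Sorted letters of 'vile': 'eilv'
They do not match.

No


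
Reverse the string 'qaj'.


Reverse 'qaj' character by character: 'jaq'.

jaq


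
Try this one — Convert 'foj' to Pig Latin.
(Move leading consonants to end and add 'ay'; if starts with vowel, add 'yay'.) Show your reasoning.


'foj': move consonant cluster 'f' to end and add 'ay': 'ojfay'.

ojfay


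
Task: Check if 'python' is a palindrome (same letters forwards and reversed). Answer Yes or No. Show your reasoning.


Forward: 'python'
Reversed: 'nohtyp'
They differ.

No


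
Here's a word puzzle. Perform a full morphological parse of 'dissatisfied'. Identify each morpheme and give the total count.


Step 1: Identify prefix: 'dis' (meaning: not/apart)
Step 2: Identify root: 'satisfy'
Step 3: Identify suffix(es): 'ed'
Decomposition: dis- (prefix: not/apart) + satisfy (root) + -ed (suffix: past)
Total morphemes: 3

3 morphemes (dis- (prefix: not/apart) + satisfy (root) + -ed (suffix: past))


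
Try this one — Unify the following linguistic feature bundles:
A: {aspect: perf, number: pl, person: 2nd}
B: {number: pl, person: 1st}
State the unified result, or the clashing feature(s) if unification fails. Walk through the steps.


Compare features:
aspect: A=perf vs B=_ -> unified: perf
number: A=pl vs B=pl -> unified: pl
person: A=2nd vs B=1st -> CLASH
Clash detected on feature 'person' (2nd vs 1st); unification fails.

CLASH on 'person' (2nd vs 1st)


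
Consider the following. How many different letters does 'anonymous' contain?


Unique letters in 'anonymous': {a, m, n, o, s, u, y} = 7 distinct letters.

7


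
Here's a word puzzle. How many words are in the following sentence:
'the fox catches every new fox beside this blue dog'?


Split into words: the | fox | catches | every | new | fox | beside | this | blue | dog = 10 words.

10


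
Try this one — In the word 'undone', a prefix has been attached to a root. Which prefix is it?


The word 'undone' = 'un' (prefix) + 'done' (root). The prefix is 'un'.

un


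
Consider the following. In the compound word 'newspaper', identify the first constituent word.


Split 'newspaper' into 'news' + 'paper'. The first part is 'news'.

news


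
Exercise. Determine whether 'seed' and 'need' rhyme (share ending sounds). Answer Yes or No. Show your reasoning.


Rime (stressed vowel + following sounds) of 'seed': -eed = /iːd/
Rime of 'need': -eed = /iːd/
/iːd/ and /iːd/ are the same ending sound, so the words rhyme.

Yes


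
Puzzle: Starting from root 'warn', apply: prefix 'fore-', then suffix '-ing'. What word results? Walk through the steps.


Step 1: Add prefix 'fore-' to 'warn' = 'forewarn'
Step 2: Add suffix '-ing' to 'forewarn' = 'forewarning'

forewarning


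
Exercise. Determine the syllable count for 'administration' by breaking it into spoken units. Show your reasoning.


Break 'administration' into syllables: ad-min-is-tra-tion -> ad | min | is | tra | tion = 5 syllables

5 syllables


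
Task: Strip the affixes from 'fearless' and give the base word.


Remove suffix '-less' from 'fearless' to get root 'fear'.

fear


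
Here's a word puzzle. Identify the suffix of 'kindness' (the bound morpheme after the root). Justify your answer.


The word 'kindness' = 'kind' (root) + '-ness' (suffix). The suffix is '-ness'.

ness


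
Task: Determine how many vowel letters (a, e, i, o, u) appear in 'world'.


Vowels in 'world': o = 1 vowels.

1


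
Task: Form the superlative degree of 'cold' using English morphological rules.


Apply superlative formation (add -est): 'cold' -> 'coldest'.

coldest


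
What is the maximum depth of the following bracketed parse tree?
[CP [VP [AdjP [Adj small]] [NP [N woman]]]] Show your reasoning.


Count bracket nesting levels:
'[' at pos 0: depth = 1
'[' at pos 4: depth = 2
'[' at pos 8: depth = 3
'[' at pos 14: depth = 4
'[' at pos 27: depth = 3
'[' at pos 31: depth = 4
Maximum depth reached: 4

4


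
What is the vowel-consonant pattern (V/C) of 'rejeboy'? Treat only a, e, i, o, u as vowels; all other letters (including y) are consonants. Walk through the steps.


Letter mapping: r = C, e = V, j = C, e = V, b = C, o = V, y = C.

CVCVCVC


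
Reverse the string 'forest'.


Reverse 'forest' character by character: 'tserof'.

tserof


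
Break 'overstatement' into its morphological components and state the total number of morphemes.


Step 1: Identify prefix: 'over' (meaning: excessively)
Step 2: Identify root: 'state'
Step 3: Identify suffix(es): 'ment'
Decomposition: over- (prefix: excessively) + state (root) + -ment (suffix: action/result)
Total morphemes: 3

3 morphemes (over- (prefix: excessively) + state (root) + -ment (suffix: action/result))


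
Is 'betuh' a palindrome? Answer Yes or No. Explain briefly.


Forward: 'betuh'
Reversed: 'huteb'
They differ.

No


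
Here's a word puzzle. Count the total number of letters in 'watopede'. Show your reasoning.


Spell out 'watopede' and number each letter: w(1), a(2), t(3), o(4), p(5), e(6), d(7), e(8). Total: 8 letters.

8


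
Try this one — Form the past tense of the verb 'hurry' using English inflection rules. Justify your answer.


Apply rule: Change -y to -ied. 'hurry' becomes 'hurried'.

hurried


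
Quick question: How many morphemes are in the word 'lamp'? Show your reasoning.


Decomposition: lamp (free morpheme) = 1 morpheme(s)

1 morphemes


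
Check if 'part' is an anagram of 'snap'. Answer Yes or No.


Sorted letters of 'part': 'aprt'
Sorted letters of 'snap': 'anps'
They do not match.

No


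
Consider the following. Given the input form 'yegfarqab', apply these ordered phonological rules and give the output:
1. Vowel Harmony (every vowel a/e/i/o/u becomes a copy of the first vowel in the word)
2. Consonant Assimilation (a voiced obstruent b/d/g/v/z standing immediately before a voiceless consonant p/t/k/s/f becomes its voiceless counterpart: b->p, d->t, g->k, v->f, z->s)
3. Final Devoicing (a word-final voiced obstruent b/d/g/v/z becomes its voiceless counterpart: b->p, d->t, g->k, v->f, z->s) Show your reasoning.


Starting form: 'yegfarqab'
Rule 1: Vowel Harmony: all vowels become 'e' (matching first vowel). 'yegfarqab' -> 'yegferqeb'
Rule 2: Consonant Assimilation: voiced obstruent before voiceless consonant becomes voiceless ('gf' -> 'kf'). 'yegferqeb' -> 'yekferqeb'
Rule 3: Final Devoicing: word-final voiced obstruent 'b' becomes voiceless 'p'. 'yekferqeb' -> 'yekferqep'
Final form: 'yekferqep'

yekferqep


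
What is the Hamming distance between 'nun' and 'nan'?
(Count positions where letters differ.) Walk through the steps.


Alignment:
Position 1: 'n' vs 'n' = match
Position 2: 'u' vs 'a' = DIFFER
Position 3: 'n' vs 'n' = match
Total differences: 1

1


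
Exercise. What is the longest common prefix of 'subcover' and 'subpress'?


Compare from the start: 3 characters match: 'sub'. Mismatch at position 4: 'c' vs 'p'.

sub


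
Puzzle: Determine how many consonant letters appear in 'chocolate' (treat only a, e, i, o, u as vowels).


Consonants in 'chocolate': c, h, c, l, t = 5 consonants.

5


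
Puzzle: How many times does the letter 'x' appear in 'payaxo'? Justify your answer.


Letter 'x' in 'payaxo': found at position(s) 5 = 1 occurrence(s).

1


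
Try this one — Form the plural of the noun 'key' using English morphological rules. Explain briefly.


Apply rule: Add -s. 'key' becomes 'keys'.

keys


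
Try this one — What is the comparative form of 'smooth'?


Apply comparative formation (add -er): 'smooth' -> 'smoother'.

smoother


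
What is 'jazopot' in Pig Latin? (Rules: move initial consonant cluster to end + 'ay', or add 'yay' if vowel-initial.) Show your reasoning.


'jazopot': move consonant cluster 'j' to end and add 'ay': 'azopotjay'.

azopotjay


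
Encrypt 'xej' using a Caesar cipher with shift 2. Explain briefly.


Shift each letter by 2: x -> z, e -> g, j -> l. Result: 'zgl'.

zgl


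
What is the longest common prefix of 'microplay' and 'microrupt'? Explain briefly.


Compare from the start: 5 characters match: 'micro'. Mismatch at position 6: 'p' vs 'r'.

micro


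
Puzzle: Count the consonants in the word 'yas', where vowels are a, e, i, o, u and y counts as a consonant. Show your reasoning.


Consonants in 'yas': y, s = 2 consonants.

2


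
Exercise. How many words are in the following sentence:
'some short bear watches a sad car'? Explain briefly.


Split into words: some | short | bear | watches | a | sad | car = 7 words.

7


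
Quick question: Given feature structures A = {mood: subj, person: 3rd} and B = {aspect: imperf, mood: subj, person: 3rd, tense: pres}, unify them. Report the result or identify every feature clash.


Compare features:
aspect: A=_ vs B=imperf -> unified: imperf
mood: A=subj vs B=subj -> unified: subj
person: A=3rd vs B=3rd -> unified: 3rd
tense: A=_ vs B=pres -> unified: pres
No clashes found.

Unified: {aspect: imperf, mood: subj, person: 3rd, tense: pres}


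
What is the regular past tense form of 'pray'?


Apply rule: Add -ed. 'pray' becomes 'prayed'.

prayed


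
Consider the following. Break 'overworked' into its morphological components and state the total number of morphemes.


Step 1: Identify prefix: 'over' (meaning: excessively)
Step 2: Identify root: 'work'
Step 3: Identify suffix(es): 'ed'
Decomposition: over- (prefix: excessively) + work (root) + -ed (suffix: past)
Total morphemes: 3

3 morphemes (over- (prefix: excessively) + work (root) + -ed (suffix: past))


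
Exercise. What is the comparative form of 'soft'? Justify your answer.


Apply comparative formation (add -er): 'soft' -> 'softer'.

softer


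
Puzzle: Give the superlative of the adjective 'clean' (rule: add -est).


Apply superlative formation (add -est): 'clean' -> 'cleanest'.

cleanest


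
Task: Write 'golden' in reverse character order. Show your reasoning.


Reverse 'golden' character by character: 'nedlog'.

nedlog


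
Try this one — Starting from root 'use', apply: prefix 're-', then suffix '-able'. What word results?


Step 1: Add prefix 're-' to 'use' = 'reuse'
Step 2: Add suffix '-able' to 'reuse' = 'reusable'

reusable


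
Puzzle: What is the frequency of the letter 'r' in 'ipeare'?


Letter 'r' in 'ipeare': found at position(s) 5 = 1 occurrence(s).

1


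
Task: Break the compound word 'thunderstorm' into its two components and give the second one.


Split 'thunderstorm' into 'thunder' + 'storm'. The second part is 'storm'.

storm


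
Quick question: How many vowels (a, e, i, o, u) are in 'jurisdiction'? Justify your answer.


Vowels in 'jurisdiction': u, i, i, i, o = 5 vowels.

5


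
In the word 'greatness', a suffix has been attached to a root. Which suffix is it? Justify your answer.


The word 'greatness' = 'great' (root) + '-ness' (suffix). The suffix is '-ness'.

ness


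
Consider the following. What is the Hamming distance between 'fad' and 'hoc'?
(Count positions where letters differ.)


Alignment:
Position 1: 'f' vs 'h' = DIFFER
Position 2: 'a' vs 'o' = DIFFER
Position 3: 'd' vs 'c' = DIFFER
Total differences: 3

3


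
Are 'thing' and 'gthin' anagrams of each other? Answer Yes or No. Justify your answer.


Sorted letters of 'thing': 'ghint'
Sorted letters of 'gthin': 'ghint'
They match.

Yes


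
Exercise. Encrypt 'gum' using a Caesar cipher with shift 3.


Shift each letter by 3: g -> j, u -> x, m -> p. Result: 'jxp'.

jxp


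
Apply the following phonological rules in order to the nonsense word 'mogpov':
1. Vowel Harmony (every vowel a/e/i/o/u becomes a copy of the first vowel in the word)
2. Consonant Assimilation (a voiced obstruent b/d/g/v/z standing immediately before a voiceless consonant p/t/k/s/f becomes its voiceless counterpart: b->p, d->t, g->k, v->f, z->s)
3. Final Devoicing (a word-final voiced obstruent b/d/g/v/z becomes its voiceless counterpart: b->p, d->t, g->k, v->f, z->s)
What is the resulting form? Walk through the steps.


Starting form: 'mogpov'
Rule 1: Vowel Harmony: all vowels already match. No change.
Rule 2: Consonant Assimilation: voiced obstruent before voiceless consonant becomes voiceless ('gp' -> 'kp'). 'mogpov' -> 'mokpov'
Rule 3: Final Devoicing: word-final voiced obstruent 'v' becomes voiceless 'f'. 'mokpov' -> 'mokpof'
Final form: 'mokpof'

mokpof


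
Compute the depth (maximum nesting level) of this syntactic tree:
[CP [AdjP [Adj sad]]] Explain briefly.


Count bracket nesting levels:
'[' at pos 0: depth = 1
'[' at pos 4: depth = 2
'[' at pos 10: depth = 3
Maximum depth reached: 3

3


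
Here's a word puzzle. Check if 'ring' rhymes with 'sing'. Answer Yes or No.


Rime (stressed vowel + following sounds) of 'ring': -ing = /ɪŋ/
Rime of 'sing': -ing = /ɪŋ/
/ɪŋ/ and /ɪŋ/ are the same ending sound, so the words rhyme.

Yes


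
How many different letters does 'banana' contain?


Unique letters in 'banana': {a, b, n} = 3 distinct letters.

3


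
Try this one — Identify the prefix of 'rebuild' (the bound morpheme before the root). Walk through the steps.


The word 'rebuild' = 're' (prefix) + 'build' (root). The prefix is 're'.

re


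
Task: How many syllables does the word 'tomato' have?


Break 'tomato' into syllables: to-ma-to -> to | ma | to = 3 syllables

3 syllables


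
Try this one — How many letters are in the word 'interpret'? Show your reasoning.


Spell out 'interpret' and number each letter: i(1), n(2), t(3), e(4), r(5), p(6), r(7), e(8), t(9). Total: 9 letters.

9


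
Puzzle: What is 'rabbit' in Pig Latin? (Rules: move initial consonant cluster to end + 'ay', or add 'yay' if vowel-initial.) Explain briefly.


'rabbit': move consonant cluster 'r' to end and add 'ay': 'abbitray'.

abbitray


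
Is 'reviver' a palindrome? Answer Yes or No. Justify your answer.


Forward: 'reviver'
Reversed: 'reviver'
They are identical.

Yes


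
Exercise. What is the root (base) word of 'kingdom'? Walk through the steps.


Remove suffix '-dom' from 'kingdom' to get root 'king'.

king


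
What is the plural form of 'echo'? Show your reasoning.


Apply rule: Add -es (consonant + o). 'echo' becomes 'echoes'.

echoes


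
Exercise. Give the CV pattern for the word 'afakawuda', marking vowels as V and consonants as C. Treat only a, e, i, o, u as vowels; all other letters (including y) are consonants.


Letter mapping: a = V, f = C, a = V, k = C, a = V, w = C, u = V, d = C, a = V.

VCVCVCVCV


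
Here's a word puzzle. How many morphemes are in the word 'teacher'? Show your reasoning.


Decomposition: teach (root) + -er (suffix) = 2 morpheme(s)

2 morphemes


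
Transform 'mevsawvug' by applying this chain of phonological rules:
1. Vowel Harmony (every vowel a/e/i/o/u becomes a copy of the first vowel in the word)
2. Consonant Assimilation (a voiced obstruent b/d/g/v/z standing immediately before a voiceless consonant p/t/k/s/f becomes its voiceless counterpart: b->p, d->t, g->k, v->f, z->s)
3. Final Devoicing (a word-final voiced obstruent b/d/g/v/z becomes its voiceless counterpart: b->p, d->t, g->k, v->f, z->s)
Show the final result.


Starting form: 'mevsawvug'
Rule 1: Vowel Harmony: all vowels become 'e' (matching first vowel). 'mevsawvug' -> 'mevsewveg'
Rule 2: Consonant Assimilation: voiced obstruent before voiceless consonant becomes voiceless ('vs' -> 'fs'). 'mevsewveg' -> 'mefsewveg'
Rule 3: Final Devoicing: word-final voiced obstruent 'g' becomes voiceless 'k'. 'mefsewveg' -> 'mefsewvek'
Final form: 'mefsewvek'

mefsewvek


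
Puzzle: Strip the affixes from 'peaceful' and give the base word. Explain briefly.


Remove suffix '-ful' from 'peaceful' to get root 'peace'.

peace


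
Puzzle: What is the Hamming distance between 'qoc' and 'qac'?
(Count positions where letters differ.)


Alignment:
Position 1: 'q' vs 'q' = match
Position 2: 'o' vs 'a' = DIFFER
Position 3: 'c' vs 'c' = match
Total differences: 1

1


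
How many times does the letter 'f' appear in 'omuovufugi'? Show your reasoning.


Letter 'f' in 'omuovufugi': found at position(s) 7 = 1 occurrence(s).

1


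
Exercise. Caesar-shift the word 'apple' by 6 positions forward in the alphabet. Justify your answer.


Shift each letter by 6: a -> g, p -> v, p -> v, l -> r, e -> k. Result: 'gvvrk'.

gvvrk


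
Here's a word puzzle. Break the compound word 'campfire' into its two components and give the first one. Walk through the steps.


Split 'campfire' into 'camp' + 'fire'. The first part is 'camp'.

camp


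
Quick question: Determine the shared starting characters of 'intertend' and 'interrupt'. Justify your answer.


Compare from the start: 5 characters match: 'inter'. Mismatch at position 6: 't' vs 'r'.

inter


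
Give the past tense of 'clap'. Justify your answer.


Apply rule: Double final consonant and add -ed. 'clap' becomes 'clapped'.

clapped


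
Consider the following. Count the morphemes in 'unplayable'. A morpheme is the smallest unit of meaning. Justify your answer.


Decomposition: un- (prefix) + play (root) + -able (suffix) = 3 morpheme(s)

3 morphemes


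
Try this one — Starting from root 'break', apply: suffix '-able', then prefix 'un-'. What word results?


Step 1: Add suffix '-able' to 'break' = 'breakable'
Step 2: Add prefix 'un-' to 'breakable' = 'unbreakable'

unbreakable


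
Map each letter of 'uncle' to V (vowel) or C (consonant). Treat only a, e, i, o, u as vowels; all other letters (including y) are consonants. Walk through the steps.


Letter mapping: u = V, n = C, c = C, l = C, e = V.

VCCCV


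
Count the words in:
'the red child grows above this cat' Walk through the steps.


Split into words: the | red | child | grows | above | this | cat = 7 words.

7


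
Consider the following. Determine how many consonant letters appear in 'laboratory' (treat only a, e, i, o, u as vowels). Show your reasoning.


Consonants in 'laboratory': l, b, r, t, r, y = 6 consonants.

6


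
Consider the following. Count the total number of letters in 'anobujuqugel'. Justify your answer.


Spell out 'anobujuqugel' and number each letter: a(1), n(2), o(3), b(4), u(5), j(6), u(7), q(8), u(9), g(10), e(11), l(12). Total: 12 letters.

12


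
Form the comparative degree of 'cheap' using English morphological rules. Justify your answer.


Apply comparative formation (add -er): 'cheap' -> 'cheaper'.

cheaper


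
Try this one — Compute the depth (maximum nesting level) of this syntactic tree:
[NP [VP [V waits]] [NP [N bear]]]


Count bracket nesting levels:
'[' at pos 0: depth = 1
'[' at pos 4: depth = 2
'[' at pos 8: depth = 3
'[' at pos 19: depth = 2
'[' at pos 23: depth = 3
Maximum depth reached: 3

3


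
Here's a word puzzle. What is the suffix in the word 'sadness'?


The word 'sadness' = 'sad' (root) + '-ness' (suffix). The suffix is '-ness'.

ness


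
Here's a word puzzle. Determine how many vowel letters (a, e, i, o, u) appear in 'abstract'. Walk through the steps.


Vowels in 'abstract': a, a = 2 vowels.

2


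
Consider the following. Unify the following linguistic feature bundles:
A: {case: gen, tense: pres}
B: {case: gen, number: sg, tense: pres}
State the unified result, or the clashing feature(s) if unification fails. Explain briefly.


Compare features:
case: A=gen vs B=gen -> unified: gen
number: A=_ vs B=sg -> unified: sg
tense: A=pres vs B=pres -> unified: pres
No clashes found.

Unified: {case: gen, number: sg, tense: pres}


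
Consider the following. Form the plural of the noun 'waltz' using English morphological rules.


Apply rule: Add -es (sibilant/fricative ending). 'waltz' becomes 'waltzes'.

waltzes


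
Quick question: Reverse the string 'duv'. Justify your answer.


Reverse 'duv' character by character: 'vud'.

vud


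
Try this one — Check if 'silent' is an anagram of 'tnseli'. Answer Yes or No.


Sorted letters of 'silent': 'eilnst'
Sorted letters of 'tnseli': 'eilnst'
They match.

Yes


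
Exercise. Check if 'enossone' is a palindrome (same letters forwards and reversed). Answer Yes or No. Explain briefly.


Forward: 'enossone'
Reversed: 'enossone'
They are identical.

Yes


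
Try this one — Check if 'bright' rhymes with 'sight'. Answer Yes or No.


Rime (stressed vowel + following sounds) of 'bright': -ight = /aɪt/
Rime of 'sight': -ight = /aɪt/
/aɪt/ and /aɪt/ are the same ending sound, so the words rhyme.

Yes


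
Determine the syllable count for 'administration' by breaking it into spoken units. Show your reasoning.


Break 'administration' into syllables: ad-min-is-tra-tion -> ad | min | is | tra | tion = 5 syllables

5 syllables


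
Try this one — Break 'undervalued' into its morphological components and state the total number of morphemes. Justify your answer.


Step 1: Identify prefix: 'under' (meaning: beneath/insufficient)
Step 2: Identify root: 'value'
Step 3: Identify suffix(es): 'ed'
Decomposition: under- (prefix: beneath/insufficient) + value (root) + -ed (suffix: past)
Total morphemes: 3

3 morphemes (under- (prefix: beneath/insufficient) + value (root) + -ed (suffix: past))


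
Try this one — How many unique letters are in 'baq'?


Unique letters in 'baq': {a, b, q} = 3 distinct letters.

3


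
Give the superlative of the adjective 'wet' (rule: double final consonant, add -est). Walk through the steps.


Apply superlative formation (double final consonant, add -est): 'wet' -> 'wettest'.

wettest


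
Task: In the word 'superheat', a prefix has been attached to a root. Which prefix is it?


The word 'superheat' = 'super' (prefix) + 'heat' (root). The prefix is 'super'.

super


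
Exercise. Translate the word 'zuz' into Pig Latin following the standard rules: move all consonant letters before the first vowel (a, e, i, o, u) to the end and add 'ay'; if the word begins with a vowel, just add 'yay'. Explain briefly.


'zuz': move consonant cluster 'z' to end and add 'ay': 'uzzay'.

uzzay


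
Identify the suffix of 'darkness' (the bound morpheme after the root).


The word 'darkness' = 'dark' (root) + '-ness' (suffix). The suffix is '-ness'.

ness


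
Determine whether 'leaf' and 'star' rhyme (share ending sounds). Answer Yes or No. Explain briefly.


Rime (stressed vowel + following sounds) of 'leaf': -eaf = /iːf/
Rime of 'star': -ar = /ɑːr/
/iːf/ and /ɑːr/ are different ending sounds, so the words do not rhyme.

No


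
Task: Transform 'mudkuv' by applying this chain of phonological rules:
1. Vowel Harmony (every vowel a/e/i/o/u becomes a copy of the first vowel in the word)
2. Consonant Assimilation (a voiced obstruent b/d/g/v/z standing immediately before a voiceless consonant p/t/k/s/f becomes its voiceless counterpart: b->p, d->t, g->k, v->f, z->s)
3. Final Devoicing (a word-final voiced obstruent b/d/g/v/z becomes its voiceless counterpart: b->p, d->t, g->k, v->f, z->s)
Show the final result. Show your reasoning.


Starting form: 'mudkuv'
Rule 1: Vowel Harmony: all vowels already match. No change.
Rule 2: Consonant Assimilation: voiced obstruent before voiceless consonant becomes voiceless ('dk' -> 'tk'). 'mudkuv' -> 'mutkuv'
Rule 3: Final Devoicing: word-final voiced obstruent 'v' becomes voiceless 'f'. 'mutkuv' -> 'mutkuf'
Final form: 'mutkuf'

mutkuf


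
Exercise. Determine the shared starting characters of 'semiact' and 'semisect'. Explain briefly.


Compare from the start: 4 characters match: 'semi'. Mismatch at position 5: 'a' vs 's'.

semi


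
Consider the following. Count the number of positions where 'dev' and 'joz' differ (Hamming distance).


Alignment:
Position 1: 'd' vs 'j' = DIFFER
Position 2: 'e' vs 'o' = DIFFER
Position 3: 'v' vs 'z' = DIFFER
Total differences: 3

3


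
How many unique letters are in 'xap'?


Unique letters in 'xap': {a, p, x} = 3 distinct letters.

3


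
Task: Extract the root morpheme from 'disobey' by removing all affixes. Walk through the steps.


Remove prefix 'dis' from 'disobey' to get root 'obey'.

obey


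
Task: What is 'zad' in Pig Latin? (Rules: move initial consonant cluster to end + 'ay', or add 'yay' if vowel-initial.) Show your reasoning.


'zad': move consonant cluster 'z' to end and add 'ay': 'adzay'.

adzay


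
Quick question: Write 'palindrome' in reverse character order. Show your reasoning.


Reverse 'palindrome' character by character: 'emordnilap'.

emordnilap


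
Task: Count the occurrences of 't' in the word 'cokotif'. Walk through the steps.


Letter 't' in 'cokotif': found at position(s) 5 = 1 occurrence(s).

1


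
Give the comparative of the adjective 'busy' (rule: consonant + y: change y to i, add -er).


Apply comparative formation (consonant + y: change y to i, add -er): 'busy' -> 'busier'.

busier


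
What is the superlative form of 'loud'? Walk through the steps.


Apply superlative formation (add -est): 'loud' -> 'loudest'.

loudest


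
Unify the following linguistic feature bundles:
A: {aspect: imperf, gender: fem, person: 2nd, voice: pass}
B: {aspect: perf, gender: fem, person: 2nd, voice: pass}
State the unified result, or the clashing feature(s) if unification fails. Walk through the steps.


Compare features:
aspect: A=imperf vs B=perf -> CLASH
gender: A=fem vs B=fem -> unified: fem
person: A=2nd vs B=2nd -> unified: 2nd
voice: A=pass vs B=pass -> unified: pass
Clash detected on feature 'aspect' (imperf vs perf); unification fails.

CLASH on 'aspect' (imperf vs perf)


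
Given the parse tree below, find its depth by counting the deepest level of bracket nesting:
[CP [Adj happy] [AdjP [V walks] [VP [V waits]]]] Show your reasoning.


Count bracket nesting levels:
'[' at pos 0: depth = 1
'[' at pos 4: depth = 2
'[' at pos 16: depth = 2
'[' at pos 22: depth = 3
'[' at pos 32: depth = 3
'[' at pos 36: depth = 4
Maximum depth reached: 4

4


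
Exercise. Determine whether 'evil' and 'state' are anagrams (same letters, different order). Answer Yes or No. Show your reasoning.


Sorted letters of 'evil': 'eilv'
Sorted letters of 'state': 'aestt'
They do not match.

No


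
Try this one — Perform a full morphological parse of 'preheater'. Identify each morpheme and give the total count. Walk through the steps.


Step 1: Identify prefix: 'pre' (meaning: before)
Step 2: Identify root: 'heat'
Step 3: Identify suffix(es): 'er'
Decomposition: pre- (prefix: before) + heat (root) + -er (suffix: one who)
Total morphemes: 3

3 morphemes (pre- (prefix: before) + heat (root) + -er (suffix: one who))


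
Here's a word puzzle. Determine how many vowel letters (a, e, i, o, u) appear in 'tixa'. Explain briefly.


Vowels in 'tixa': i, a = 2 vowels.

2


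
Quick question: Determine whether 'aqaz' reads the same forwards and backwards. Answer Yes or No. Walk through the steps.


Forward: 'aqaz'
Reversed: 'zaqa'
They differ.

No


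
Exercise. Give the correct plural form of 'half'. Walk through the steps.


Apply rule: Change -f to -ves. 'half' becomes 'halves'.

halves


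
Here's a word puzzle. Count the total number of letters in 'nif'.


Spell out 'nif' and number each letter: n(1), i(2), f(3). Total: 3 letters.

3


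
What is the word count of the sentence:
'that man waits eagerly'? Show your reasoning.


Split into words: that | man | waits | eagerly = 4 words.

4


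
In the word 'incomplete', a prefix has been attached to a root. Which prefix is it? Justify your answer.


The word 'incomplete' = 'in' (prefix) + 'complete' (root). The prefix is 'in'.

in


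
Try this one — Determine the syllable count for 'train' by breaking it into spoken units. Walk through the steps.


Break 'train' into syllables: train -> train = 1 syllable

1 syllable


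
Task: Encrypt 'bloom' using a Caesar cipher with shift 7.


Shift each letter by 7: b -> i, l -> s, o -> v, o -> v, m -> t. Result: 'isvvt'.

isvvt


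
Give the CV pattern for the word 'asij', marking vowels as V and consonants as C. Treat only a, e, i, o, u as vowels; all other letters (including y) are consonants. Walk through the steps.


Letter mapping: a = V, s = C, i = V, j = C.

VCVC


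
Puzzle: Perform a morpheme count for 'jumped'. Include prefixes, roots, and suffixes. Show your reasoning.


Decomposition: jump (root) + -ed (suffix) = 2 morpheme(s)

2 morphemes


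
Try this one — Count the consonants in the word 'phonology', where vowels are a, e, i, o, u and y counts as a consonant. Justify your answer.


Consonants in 'phonology': p, h, n, l, g, y = 6 consonants.

6


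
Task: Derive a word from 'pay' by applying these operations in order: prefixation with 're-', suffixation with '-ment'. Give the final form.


Step 1: Add prefix 're-' to 'pay' = 'repay'
Step 2: Add suffix '-ment' to 'repay' = 'repayment'

repayment


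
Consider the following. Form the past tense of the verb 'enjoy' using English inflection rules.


Apply rule: Add -ed. 'enjoy' becomes 'enjoyed'.

enjoyed


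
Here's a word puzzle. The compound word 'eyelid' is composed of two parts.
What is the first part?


Split 'eyelid' into 'eye' + 'lid'. The first part is 'eye'.

eye


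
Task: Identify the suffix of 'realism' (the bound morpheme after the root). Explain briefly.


The word 'realism' = 'real' (root) + '-ism' (suffix). The suffix is '-ism'.

ism
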